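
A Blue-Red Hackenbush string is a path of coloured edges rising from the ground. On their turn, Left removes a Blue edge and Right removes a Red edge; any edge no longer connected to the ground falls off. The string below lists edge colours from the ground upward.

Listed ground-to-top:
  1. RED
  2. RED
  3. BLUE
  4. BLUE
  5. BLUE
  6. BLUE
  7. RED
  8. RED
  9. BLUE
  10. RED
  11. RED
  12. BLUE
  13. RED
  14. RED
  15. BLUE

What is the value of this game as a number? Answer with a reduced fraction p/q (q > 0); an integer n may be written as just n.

Build val(s[:k]) for k = 1..15, string s = RED RED BLUE BLUE BLUE BLUE RED RED BLUE RED RED BLUE RED RED BLUE.
edge 1 of 15 (RED): { none | 0 } ⇒ -1
edge 2 of 15 (RED): { none | -1, 0 } ⇒ -2
edge 3 of 15 (BLUE): { -2 | -1, 0 } ⇒ -3/2
edge 4 of 15 (BLUE): { -2, -3/2 | -1, 0 } ⇒ -5/4
edge 5 of 15 (BLUE): { -2, -3/2, -5/4 | -1, 0 } ⇒ -9/8
edge 6 of 15 (BLUE): { -2, -3/2, -5/4, -9/8 | -1, 0 } ⇒ -17/16
edge 7 of 15 (RED): { -2, -3/2, -5/4, -9/8 | -17/16, -1, 0 } ⇒ -35/32
edge 8 of 15 (RED): { -2, -3/2, -5/4, -9/8 | -35/32, -17/16, -1, 0 } ⇒ -71/64
edge 9 of 15 (BLUE): { -2, -3/2, -5/4, -9/8, -71/64 | -35/32, -17/16, -1, 0 } ⇒ -141/128
edge 10 of 15 (RED): { -2, -3/2, -5/4, -9/8, -71/64 | -141/128, -35/32, -17/16, -1, 0 } ⇒ -283/256
edge 11 of 15 (RED): { -2, -3/2, -5/4, -9/8, -71/64 | -283/256, -141/128, -35/32, -17/16, -1, 0 } ⇒ -567/512
edge 12 of 15 (BLUE): { -2, -3/2, -5/4, -9/8, -71/64, -567/512 | -283/256, -141/128, -35/32, -17/16, -1, 0 } ⇒ -1133/1024
edge 13 of 15 (RED): { -2, -3/2, -5/4, -9/8, -71/64, -567/512 | -1133/1024, -283/256, -141/128, -35/32, -17/16, -1, 0 } ⇒ -2267/2048
edge 14 of 15 (RED): { -2, -3/2, -5/4, -9/8, -71/64, -567/512 | -2267/2048, -1133/1024, -283/256, -141/128, -35/32, -17/16, -1, 0 } ⇒ -4535/4096
edge 15 of 15 (BLUE): { -2, -3/2, -5/4, -9/8, -71/64, -567/512, -4535/4096 | -2267/2048, -1133/1024, -283/256, -141/128, -35/32, -17/16, -1, 0 } ⇒ -9069/8192

-9069/8192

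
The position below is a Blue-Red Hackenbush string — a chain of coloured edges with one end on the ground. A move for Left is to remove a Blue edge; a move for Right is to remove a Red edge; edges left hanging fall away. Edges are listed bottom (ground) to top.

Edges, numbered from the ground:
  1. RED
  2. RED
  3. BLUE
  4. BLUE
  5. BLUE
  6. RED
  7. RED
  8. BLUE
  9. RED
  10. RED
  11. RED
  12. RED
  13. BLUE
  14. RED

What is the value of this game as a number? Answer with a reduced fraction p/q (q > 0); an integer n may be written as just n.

-4987/4096

Build val(s[:k]) for k = 1..14, string s = RED RED BLUE BLUE BLUE RED RED BLUE RED RED RED RED BLUE RED.
step 1: add RED to get R; options L={  } R={ 0 } -> -1
step 2: add RED to get RR; options L={  } R={ -1,0 } -> -2
step 3: add BLUE to get RRB; options L={ -2 } R={ -1,0 } -> -3/2
step 4: add BLUE to get RRBB; options L={ -2,-3/2 } R={ -1,0 } -> -5/4
step 5: add BLUE to get RRBBB; options L={ -2,-3/2,-5/4 } R={ -1,0 } -> -9/8
step 6: add RED to get RRBBBR; options L={ -2,-3/2,-5/4 } R={ -9/8,-1,0 } -> -19/16
step 7: add RED to get RRBBBRR; options L={ -2,-3/2,-5/4 } R={ -19/16,-9/8,-1,0 } -> -39/32
step 8: add BLUE to get RRBBBRRB; options L={ -2,-3/2,-5/4,-39/32 } R={ -19/16,-9/8,-1,0 } -> -77/64
step 9: add RED to get RRBBBRRBR; options L={ -2,-3/2,-5/4,-39/32 } R={ -77/64,-19/16,-9/8,-1,0 } -> -155/128
step 10: add RED to get RRBBBRRBRR; options L={ -2,-3/2,-5/4,-39/32 } R={ -155/128,-77/64,-19/16,-9/8,-1,0 } -> -311/256
step 11: add RED to get RRBBBRRBRRR; options L={ -2,-3/2,-5/4,-39/32 } R={ -311/256,-155/128,-77/64,-19/16,-9/8,-1,0 } -> -623/512
step 12: add RED to get RRBBBRRBRRRR; options L={ -2,-3/2,-5/4,-39/32 } R={ -623/512,-311/256,-155/128,-77/64,-19/16,-9/8,-1,0 } -> -1247/1024
step 13: add BLUE to get RRBBBRRBRRRRB; options L={ -2,-3/2,-5/4,-39/32,-1247/1024 } R={ -623/512,-311/256,-155/128,-77/64,-19/16,-9/8,-1,0 } -> -2493/2048
step 14: add RED to get RRBBBRRBRRRRBR; options L={ -2,-3/2,-5/4,-39/32,-1247/1024 } R={ -2493/2048,-623/512,-311/256,-155/128,-77/64,-19/16,-9/8,-1,0 } -> -4987/4096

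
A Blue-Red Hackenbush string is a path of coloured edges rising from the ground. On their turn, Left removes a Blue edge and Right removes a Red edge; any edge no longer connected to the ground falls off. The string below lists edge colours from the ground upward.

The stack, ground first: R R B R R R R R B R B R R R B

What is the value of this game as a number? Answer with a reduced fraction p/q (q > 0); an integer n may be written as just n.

-16221/8192

value_1 [R]  L=[·]  R=[0]  so -1
value_2 [RR]  L=[·]  R=[-1; 0]  so -2
value_3 [RRB]  L=[-2]  R=[-1; 0]  so -3/2
value_4 [RRBR]  L=[-2]  R=[-3/2; -1; 0]  so -7/4
value_5 [RRBRR]  L=[-2]  R=[-7/4; -3/2; -1; 0]  so -15/8
value_6 [RRBRRR]  L=[-2]  R=[-15/8; -7/4; -3/2; -1; 0]  so -31/16
value_7 [RRBRRRR]  L=[-2]  R=[-31/16; -15/8; -7/4; -3/2; -1; 0]  so -63/32
value_8 [RRBRRRRR]  L=[-2]  R=[-63/32; -31/16; -15/8; -7/4; -3/2; -1; 0]  so -127/64
value_9 [RRBRRRRRB]  L=[-2; -127/64]  R=[-63/32; -31/16; -15/8; -7/4; -3/2; -1; 0]  so -253/128
value_10 [RRBRRRRRBR]  L=[-2; -127/64]  R=[-253/128; -63/32; -31/16; -15/8; -7/4; -3/2; -1; 0]  so -507/256
value_11 [RRBRRRRRBRB]  L=[-2; -127/64; -507/256]  R=[-253/128; -63/32; -31/16; -15/8; -7/4; -3/2; -1; 0]  so -1013/512
value_12 [RRBRRRRRBRBR]  L=[-2; -127/64; -507/256]  R=[-1013/512; -253/128; -63/32; -31/16; -15/8; -7/4; -3/2; -1; 0]  so -2027/1024
value_13 [RRBRRRRRBRBRR]  L=[-2; -127/64; -507/256]  R=[-2027/1024; -1013/512; -253/128; -63/32; -31/16; -15/8; -7/4; -3/2; -1; 0]  so -4055/2048
value_14 [RRBRRRRRBRBRRR]  L=[-2; -127/64; -507/256]  R=[-4055/2048; -2027/1024; -1013/512; -253/128; -63/32; -31/16; -15/8; -7/4; -3/2; -1; 0]  so -8111/4096
value_15 [RRBRRRRRBRBRRRB]  L=[-2; -127/64; -507/256; -8111/4096]  R=[-4055/2048; -2027/1024; -1013/512; -253/128; -63/32; -31/16; -15/8; -7/4; -3/2; -1; 0]  so -16221/8192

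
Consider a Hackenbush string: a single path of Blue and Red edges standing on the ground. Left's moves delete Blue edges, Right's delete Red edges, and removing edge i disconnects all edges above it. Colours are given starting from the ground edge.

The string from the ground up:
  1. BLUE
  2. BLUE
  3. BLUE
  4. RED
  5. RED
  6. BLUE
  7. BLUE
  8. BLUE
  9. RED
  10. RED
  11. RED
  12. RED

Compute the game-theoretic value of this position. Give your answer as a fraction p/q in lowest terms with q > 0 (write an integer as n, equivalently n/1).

Build G(s[:k]) for k = 1..12, string s = BLUE BLUE BLUE RED RED BLUE BLUE BLUE RED RED RED RED.
step 1: add BLUE to get B; options L={ 0 } R={ ∅ } ⇒ 1
step 2: add BLUE to get BB; options L={ 0, 1 } R={ ∅ } ⇒ 2
step 3: add BLUE to get BBB; options L={ 0, 1, 2 } R={ ∅ } ⇒ 3
step 4: add RED to get BBBR; options L={ 0, 1, 2 } R={ 3 } ⇒ 5/2
step 5: add RED to get BBBRR; options L={ 0, 1, 2 } R={ 5/2, 3 } ⇒ 9/4
step 6: add BLUE to get BBBRRB; options L={ 0, 1, 2, 9/4 } R={ 5/2, 3 } ⇒ 19/8
step 7: add BLUE to get BBBRRBB; options L={ 0, 1, 2, 9/4, 19/8 } R={ 5/2, 3 } ⇒ 39/16
step 8: add BLUE to get BBBRRBBB; options L={ 0, 1, 2, 9/4, 19/8, 39/16 } R={ 5/2, 3 } ⇒ 79/32
step 9: add RED to get BBBRRBBBR; options L={ 0, 1, 2, 9/4, 19/8, 39/16 } R={ 79/32, 5/2, 3 } ⇒ 157/64
step 10: add RED to get BBBRRBBBRR; options L={ 0, 1, 2, 9/4, 19/8, 39/16 } R={ 157/64, 79/32, 5/2, 3 } ⇒ 313/128
step 11: add RED to get BBBRRBBBRRR; options L={ 0, 1, 2, 9/4, 19/8, 39/16 } R={ 313/128, 157/64, 79/32, 5/2, 3 } ⇒ 625/256
step 12: add RED to get BBBRRBBBRRRR; options L={ 0, 1, 2, 9/4, 19/8, 39/16 } R={ 625/256, 313/128, 157/64, 79/32, 5/2, 3 } ⇒ 1249/512

1249/512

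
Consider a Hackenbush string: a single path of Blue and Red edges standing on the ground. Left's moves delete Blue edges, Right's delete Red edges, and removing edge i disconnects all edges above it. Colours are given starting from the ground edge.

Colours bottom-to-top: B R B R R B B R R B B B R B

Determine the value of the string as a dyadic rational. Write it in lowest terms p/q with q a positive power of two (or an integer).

4923/8192

step 1: add B to get B; options L={ 0 } R={ ∅ } so 1
step 2: add R to get BR; options L={ 0 } R={ 1 } so 1/2
step 3: add B to get BRB; options L={ 0,1/2 } R={ 1 } so 3/4
step 4: add R to get BRBR; options L={ 0,1/2 } R={ 3/4,1 } so 5/8
step 5: add R to get BRBRR; options L={ 0,1/2 } R={ 5/8,3/4,1 } so 9/16
step 6: add B to get BRBRRB; options L={ 0,1/2,9/16 } R={ 5/8,3/4,1 } so 19/32
step 7: add B to get BRBRRBB; options L={ 0,1/2,9/16,19/32 } R={ 5/8,3/4,1 } so 39/64
step 8: add R to get BRBRRBBR; options L={ 0,1/2,9/16,19/32 } R={ 39/64,5/8,3/4,1 } so 77/128
step 9: add R to get BRBRRBBRR; options L={ 0,1/2,9/16,19/32 } R={ 77/128,39/64,5/8,3/4,1 } so 153/256
step 10: add B to get BRBRRBBRRB; options L={ 0,1/2,9/16,19/32,153/256 } R={ 77/128,39/64,5/8,3/4,1 } so 307/512
step 11: add B to get BRBRRBBRRBB; options L={ 0,1/2,9/16,19/32,153/256,307/512 } R={ 77/128,39/64,5/8,3/4,1 } so 615/1024
step 12: add B to get BRBRRBBRRBBB; options L={ 0,1/2,9/16,19/32,153/256,307/512,615/1024 } R={ 77/128,39/64,5/8,3/4,1 } so 1231/2048
step 13: add R to get BRBRRBBRRBBBR; options L={ 0,1/2,9/16,19/32,153/256,307/512,615/1024 } R={ 1231/2048,77/128,39/64,5/8,3/4,1 } so 2461/4096
step 14: add B to get BRBRRBBRRBBBRB; options L={ 0,1/2,9/16,19/32,153/256,307/512,615/1024,2461/4096 } R={ 1231/2048,77/128,39/64,5/8,3/4,1 } so 4923/8192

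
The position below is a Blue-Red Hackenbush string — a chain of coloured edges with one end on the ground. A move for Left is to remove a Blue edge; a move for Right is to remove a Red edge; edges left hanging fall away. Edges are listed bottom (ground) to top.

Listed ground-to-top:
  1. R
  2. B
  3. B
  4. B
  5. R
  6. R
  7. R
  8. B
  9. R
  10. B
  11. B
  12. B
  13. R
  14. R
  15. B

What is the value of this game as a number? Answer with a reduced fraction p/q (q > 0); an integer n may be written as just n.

-3725/16384

edge 1 of 15 (R): { · | 0 } ⇒ -1
edge 2 of 15 (B): { -1 | 0 } ⇒ -1/2
edge 3 of 15 (B): { -1,-1/2 | 0 } ⇒ -1/4
edge 4 of 15 (B): { -1,-1/2,-1/4 | 0 } ⇒ -1/8
edge 5 of 15 (R): { -1,-1/2,-1/4 | -1/8,0 } ⇒ -3/16
edge 6 of 15 (R): { -1,-1/2,-1/4 | -3/16,-1/8,0 } ⇒ -7/32
edge 7 of 15 (R): { -1,-1/2,-1/4 | -7/32,-3/16,-1/8,0 } ⇒ -15/64
edge 8 of 15 (B): { -1,-1/2,-1/4,-15/64 | -7/32,-3/16,-1/8,0 } ⇒ -29/128
edge 9 of 15 (R): { -1,-1/2,-1/4,-15/64 | -29/128,-7/32,-3/16,-1/8,0 } ⇒ -59/256
edge 10 of 15 (B): { -1,-1/2,-1/4,-15/64,-59/256 | -29/128,-7/32,-3/16,-1/8,0 } ⇒ -117/512
edge 11 of 15 (B): { -1,-1/2,-1/4,-15/64,-59/256,-117/512 | -29/128,-7/32,-3/16,-1/8,0 } ⇒ -233/1024
edge 12 of 15 (B): { -1,-1/2,-1/4,-15/64,-59/256,-117/512,-233/1024 | -29/128,-7/32,-3/16,-1/8,0 } ⇒ -465/2048
edge 13 of 15 (R): { -1,-1/2,-1/4,-15/64,-59/256,-117/512,-233/1024 | -465/2048,-29/128,-7/32,-3/16,-1/8,0 } ⇒ -931/4096
edge 14 of 15 (R): { -1,-1/2,-1/4,-15/64,-59/256,-117/512,-233/1024 | -931/4096,-465/2048,-29/128,-7/32,-3/16,-1/8,0 } ⇒ -1863/8192
edge 15 of 15 (B): { -1,-1/2,-1/4,-15/64,-59/256,-117/512,-233/1024,-1863/8192 | -931/4096,-465/2048,-29/128,-7/32,-3/16,-1/8,0 } ⇒ -3725/16384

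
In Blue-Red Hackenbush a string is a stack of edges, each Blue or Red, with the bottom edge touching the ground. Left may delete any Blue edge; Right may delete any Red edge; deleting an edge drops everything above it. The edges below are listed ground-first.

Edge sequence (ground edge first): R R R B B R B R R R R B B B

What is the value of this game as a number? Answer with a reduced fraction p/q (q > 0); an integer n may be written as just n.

edge 1 of 14 (R): { (no moves) | 0 } gives -1
edge 2 of 14 (R): { (no moves) | -1, 0 } gives -2
edge 3 of 14 (R): { (no moves) | -2, -1, 0 } gives -3
edge 4 of 14 (B): { -3 | -2, -1, 0 } gives -5/2
edge 5 of 14 (B): { -3, -5/2 | -2, -1, 0 } gives -9/4
edge 6 of 14 (R): { -3, -5/2 | -9/4, -2, -1, 0 } gives -19/8
edge 7 of 14 (B): { -3, -5/2, -19/8 | -9/4, -2, -1, 0 } gives -37/16
edge 8 of 14 (R): { -3, -5/2, -19/8 | -37/16, -9/4, -2, -1, 0 } gives -75/32
edge 9 of 14 (R): { -3, -5/2, -19/8 | -75/32, -37/16, -9/4, -2, -1, 0 } gives -151/64
edge 10 of 14 (R): { -3, -5/2, -19/8 | -151/64, -75/32, -37/16, -9/4, -2, -1, 0 } gives -303/128
edge 11 of 14 (R): { -3, -5/2, -19/8 | -303/128, -151/64, -75/32, -37/16, -9/4, -2, -1, 0 } gives -607/256
edge 12 of 14 (B): { -3, -5/2, -19/8, -607/256 | -303/128, -151/64, -75/32, -37/16, -9/4, -2, -1, 0 } gives -1213/512
edge 13 of 14 (B): { -3, -5/2, -19/8, -607/256, -1213/512 | -303/128, -151/64, -75/32, -37/16, -9/4, -2, -1, 0 } gives -2425/1024
edge 14 of 14 (B): { -3, -5/2, -19/8, -607/256, -1213/512, -2425/1024 | -303/128, -151/64, -75/32, -37/16, -9/4, -2, -1, 0 } gives -4849/2048

-4849/2048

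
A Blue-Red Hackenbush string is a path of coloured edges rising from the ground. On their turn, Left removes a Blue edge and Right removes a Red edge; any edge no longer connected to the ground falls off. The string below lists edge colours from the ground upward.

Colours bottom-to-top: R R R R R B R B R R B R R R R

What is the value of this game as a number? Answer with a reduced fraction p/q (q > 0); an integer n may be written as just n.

-4831/1024

Prefix values for R R R R R B R B R R B R R R R via {L|R} + simplicity:
g(R) = {  | 0 } -> -1
g(RR) = {  | -1,0 } -> -2
g(RRR) = {  | -2,-1,0 } -> -3
g(RRRR) = {  | -3,-2,-1,0 } -> -4
g(RRRRR) = {  | -4,-3,-2,-1,0 } -> -5
g(RRRRRB) = { -5 | -4,-3,-2,-1,0 } -> -9/2
g(RRRRRBR) = { -5 | -9/2,-4,-3,-2,-1,0 } -> -19/4
g(RRRRRBRB) = { -5,-19/4 | -9/2,-4,-3,-2,-1,0 } -> -37/8
g(RRRRRBRBR) = { -5,-19/4 | -37/8,-9/2,-4,-3,-2,-1,0 } -> -75/16
g(RRRRRBRBRR) = { -5,-19/4 | -75/16,-37/8,-9/2,-4,-3,-2,-1,0 } -> -151/32
g(RRRRRBRBRRB) = { -5,-19/4,-151/32 | -75/16,-37/8,-9/2,-4,-3,-2,-1,0 } -> -301/64
g(RRRRRBRBRRBR) = { -5,-19/4,-151/32 | -301/64,-75/16,-37/8,-9/2,-4,-3,-2,-1,0 } -> -603/128
g(RRRRRBRBRRBRR) = { -5,-19/4,-151/32 | -603/128,-301/64,-75/16,-37/8,-9/2,-4,-3,-2,-1,0 } -> -1207/256
g(RRRRRBRBRRBRRR) = { -5,-19/4,-151/32 | -1207/256,-603/128,-301/64,-75/16,-37/8,-9/2,-4,-3,-2,-1,0 } -> -2415/512
g(RRRRRBRBRRBRRRR) = { -5,-19/4,-151/32 | -2415/512,-1207/256,-603/128,-301/64,-75/16,-37/8,-9/2,-4,-3,-2,-1,0 } -> -4831/1024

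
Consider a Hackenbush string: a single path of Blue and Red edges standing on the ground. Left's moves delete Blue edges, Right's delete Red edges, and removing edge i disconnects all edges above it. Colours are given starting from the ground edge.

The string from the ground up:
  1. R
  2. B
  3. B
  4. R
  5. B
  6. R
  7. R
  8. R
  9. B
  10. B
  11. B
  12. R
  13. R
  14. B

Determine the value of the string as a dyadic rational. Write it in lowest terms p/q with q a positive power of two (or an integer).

-2957/8192

Prefix values for R B B R B R R R B B B R R B via {L|R} + simplicity:
R: Left {  }, Right { 0 } => simplest -1
RB: Left { -1 }, Right { 0 } => simplest -1/2
RBB: Left { -1 -1/2 }, Right { 0 } => simplest -1/4
RBBR: Left { -1 -1/2 }, Right { -1/4 0 } => simplest -3/8
RBBRB: Left { -1 -1/2 -3/8 }, Right { -1/4 0 } => simplest -5/16
RBBRBR: Left { -1 -1/2 -3/8 }, Right { -5/16 -1/4 0 } => simplest -11/32
RBBRBRR: Left { -1 -1/2 -3/8 }, Right { -11/32 -5/16 -1/4 0 } => simplest -23/64
RBBRBRRR: Left { -1 -1/2 -3/8 }, Right { -23/64 -11/32 -5/16 -1/4 0 } => simplest -47/128
RBBRBRRRB: Left { -1 -1/2 -3/8 -47/128 }, Right { -23/64 -11/32 -5/16 -1/4 0 } => simplest -93/256
RBBRBRRRBB: Left { -1 -1/2 -3/8 -47/128 -93/256 }, Right { -23/64 -11/32 -5/16 -1/4 0 } => simplest -185/512
RBBRBRRRBBB: Left { -1 -1/2 -3/8 -47/128 -93/256 -185/512 }, Right { -23/64 -11/32 -5/16 -1/4 0 } => simplest -369/1024
RBBRBRRRBBBR: Left { -1 -1/2 -3/8 -47/128 -93/256 -185/512 }, Right { -369/1024 -23/64 -11/32 -5/16 -1/4 0 } => simplest -739/2048
RBBRBRRRBBBRR: Left { -1 -1/2 -3/8 -47/128 -93/256 -185/512 }, Right { -739/2048 -369/1024 -23/64 -11/32 -5/16 -1/4 0 } => simplest -1479/4096
RBBRBRRRBBBRRB: Left { -1 -1/2 -3/8 -47/128 -93/256 -185/512 -1479/4096 }, Right { -739/2048 -369/1024 -23/64 -11/32 -5/16 -1/4 0 } => simplest -2957/8192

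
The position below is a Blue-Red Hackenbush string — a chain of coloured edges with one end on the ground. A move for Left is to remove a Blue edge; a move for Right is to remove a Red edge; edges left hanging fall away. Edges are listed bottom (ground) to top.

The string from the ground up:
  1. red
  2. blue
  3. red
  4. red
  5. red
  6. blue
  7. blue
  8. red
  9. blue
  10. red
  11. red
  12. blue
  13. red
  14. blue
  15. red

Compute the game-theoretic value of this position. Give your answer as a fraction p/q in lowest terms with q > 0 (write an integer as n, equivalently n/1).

-14699/16384

Build g(s[:k]) for k = 1..15, string s = red blue red red red blue blue red blue red red blue red blue red.
edge 1 of 15 (red): { · | 0 } gives -1
edge 2 of 15 (blue): { -1 | 0 } gives -1/2
edge 3 of 15 (red): { -1 | -1/2, 0 } gives -3/4
edge 4 of 15 (red): { -1 | -3/4, -1/2, 0 } gives -7/8
edge 5 of 15 (red): { -1 | -7/8, -3/4, -1/2, 0 } gives -15/16
edge 6 of 15 (blue): { -1, -15/16 | -7/8, -3/4, -1/2, 0 } gives -29/32
edge 7 of 15 (blue): { -1, -15/16, -29/32 | -7/8, -3/4, -1/2, 0 } gives -57/64
edge 8 of 15 (red): { -1, -15/16, -29/32 | -57/64, -7/8, -3/4, -1/2, 0 } gives -115/128
edge 9 of 15 (blue): { -1, -15/16, -29/32, -115/128 | -57/64, -7/8, -3/4, -1/2, 0 } gives -229/256
edge 10 of 15 (red): { -1, -15/16, -29/32, -115/128 | -229/256, -57/64, -7/8, -3/4, -1/2, 0 } gives -459/512
edge 11 of 15 (red): { -1, -15/16, -29/32, -115/128 | -459/512, -229/256, -57/64, -7/8, -3/4, -1/2, 0 } gives -919/1024
edge 12 of 15 (blue): { -1, -15/16, -29/32, -115/128, -919/1024 | -459/512, -229/256, -57/64, -7/8, -3/4, -1/2, 0 } gives -1837/2048
edge 13 of 15 (red): { -1, -15/16, -29/32, -115/128, -919/1024 | -1837/2048, -459/512, -229/256, -57/64, -7/8, -3/4, -1/2, 0 } gives -3675/4096
edge 14 of 15 (blue): { -1, -15/16, -29/32, -115/128, -919/1024, -3675/4096 | -1837/2048, -459/512, -229/256, -57/64, -7/8, -3/4, -1/2, 0 } gives -7349/8192
edge 15 of 15 (red): { -1, -15/16, -29/32, -115/128, -919/1024, -3675/4096 | -7349/8192, -1837/2048, -459/512, -229/256, -57/64, -7/8, -3/4, -1/2, 0 } gives -14699/16384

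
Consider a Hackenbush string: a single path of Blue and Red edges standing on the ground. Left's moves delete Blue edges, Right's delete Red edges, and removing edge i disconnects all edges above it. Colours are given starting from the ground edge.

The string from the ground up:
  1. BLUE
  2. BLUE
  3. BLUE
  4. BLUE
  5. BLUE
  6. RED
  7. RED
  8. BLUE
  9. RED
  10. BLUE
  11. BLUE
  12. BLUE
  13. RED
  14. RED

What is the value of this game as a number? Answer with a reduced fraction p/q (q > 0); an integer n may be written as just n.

2233/512

Build value(s[:k]) for k = 1..14, string s = BLUE BLUE BLUE BLUE BLUE RED RED BLUE RED BLUE BLUE BLUE RED RED.
value(B) = { 0 |  } so 1
value(BB) = { 0; 1 |  } so 2
value(BBB) = { 0; 1; 2 |  } so 3
value(BBBB) = { 0; 1; 2; 3 |  } so 4
value(BBBBB) = { 0; 1; 2; 3; 4 |  } so 5
value(BBBBBR) = { 0; 1; 2; 3; 4 | 5 } so 9/2
value(BBBBBRR) = { 0; 1; 2; 3; 4 | 9/2; 5 } so 17/4
value(BBBBBRRB) = { 0; 1; 2; 3; 4; 17/4 | 9/2; 5 } so 35/8
value(BBBBBRRBR) = { 0; 1; 2; 3; 4; 17/4 | 35/8; 9/2; 5 } so 69/16
value(BBBBBRRBRB) = { 0; 1; 2; 3; 4; 17/4; 69/16 | 35/8; 9/2; 5 } so 139/32
value(BBBBBRRBRBB) = { 0; 1; 2; 3; 4; 17/4; 69/16; 139/32 | 35/8; 9/2; 5 } so 279/64
value(BBBBBRRBRBBB) = { 0; 1; 2; 3; 4; 17/4; 69/16; 139/32; 279/64 | 35/8; 9/2; 5 } so 559/128
value(BBBBBRRBRBBBR) = { 0; 1; 2; 3; 4; 17/4; 69/16; 139/32; 279/64 | 559/128; 35/8; 9/2; 5 } so 1117/256
value(BBBBBRRBRBBBRR) = { 0; 1; 2; 3; 4; 17/4; 69/16; 139/32; 279/64 | 1117/256; 559/128; 35/8; 9/2; 5 } so 2233/512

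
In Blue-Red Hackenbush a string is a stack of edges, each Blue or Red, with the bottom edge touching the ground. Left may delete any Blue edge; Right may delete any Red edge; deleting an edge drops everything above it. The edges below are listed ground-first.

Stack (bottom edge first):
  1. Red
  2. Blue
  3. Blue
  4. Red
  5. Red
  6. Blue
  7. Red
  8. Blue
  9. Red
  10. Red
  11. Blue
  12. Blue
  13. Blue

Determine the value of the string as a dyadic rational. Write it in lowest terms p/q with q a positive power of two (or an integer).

-1713/4096

Recurse on prefixes of the 13-edge string Red Blue Blue Red Red Blue Red Blue Red Red Blue Blue Blue:
edge 1 of 13 (Red): { · | 0 } -> -1
edge 2 of 13 (Blue): { -1 | 0 } -> -1/2
edge 3 of 13 (Blue): { -1; -1/2 | 0 } -> -1/4
edge 4 of 13 (Red): { -1; -1/2 | -1/4; 0 } -> -3/8
edge 5 of 13 (Red): { -1; -1/2 | -3/8; -1/4; 0 } -> -7/16
edge 6 of 13 (Blue): { -1; -1/2; -7/16 | -3/8; -1/4; 0 } -> -13/32
edge 7 of 13 (Red): { -1; -1/2; -7/16 | -13/32; -3/8; -1/4; 0 } -> -27/64
edge 8 of 13 (Blue): { -1; -1/2; -7/16; -27/64 | -13/32; -3/8; -1/4; 0 } -> -53/128
edge 9 of 13 (Red): { -1; -1/2; -7/16; -27/64 | -53/128; -13/32; -3/8; -1/4; 0 } -> -107/256
edge 10 of 13 (Red): { -1; -1/2; -7/16; -27/64 | -107/256; -53/128; -13/32; -3/8; -1/4; 0 } -> -215/512
edge 11 of 13 (Blue): { -1; -1/2; -7/16; -27/64; -215/512 | -107/256; -53/128; -13/32; -3/8; -1/4; 0 } -> -429/1024
edge 12 of 13 (Blue): { -1; -1/2; -7/16; -27/64; -215/512; -429/1024 | -107/256; -53/128; -13/32; -3/8; -1/4; 0 } -> -857/2048
edge 13 of 13 (Blue): { -1; -1/2; -7/16; -27/64; -215/512; -429/1024; -857/2048 | -107/256; -53/128; -13/32; -3/8; -1/4; 0 } -> -1713/4096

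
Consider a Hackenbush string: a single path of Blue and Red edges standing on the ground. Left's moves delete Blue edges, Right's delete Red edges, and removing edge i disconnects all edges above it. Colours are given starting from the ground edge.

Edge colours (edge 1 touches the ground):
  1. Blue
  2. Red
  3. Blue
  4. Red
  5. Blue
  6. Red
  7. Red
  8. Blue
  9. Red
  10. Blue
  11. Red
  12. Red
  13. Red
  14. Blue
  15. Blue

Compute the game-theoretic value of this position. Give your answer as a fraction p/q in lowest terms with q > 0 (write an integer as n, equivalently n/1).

step 1: add Blue to get B; options L={ 0 } R={ ∅ } gives 1
step 2: add Red to get BR; options L={ 0 } R={ 1 } gives 1/2
step 3: add Blue to get BRB; options L={ 0,1/2 } R={ 1 } gives 3/4
step 4: add Red to get BRBR; options L={ 0,1/2 } R={ 3/4,1 } gives 5/8
step 5: add Blue to get BRBRB; options L={ 0,1/2,5/8 } R={ 3/4,1 } gives 11/16
step 6: add Red to get BRBRBR; options L={ 0,1/2,5/8 } R={ 11/16,3/4,1 } gives 21/32
step 7: add Red to get BRBRBRR; options L={ 0,1/2,5/8 } R={ 21/32,11/16,3/4,1 } gives 41/64
step 8: add Blue to get BRBRBRRB; options L={ 0,1/2,5/8,41/64 } R={ 21/32,11/16,3/4,1 } gives 83/128
step 9: add Red to get BRBRBRRBR; options L={ 0,1/2,5/8,41/64 } R={ 83/128,21/32,11/16,3/4,1 } gives 165/256
step 10: add Blue to get BRBRBRRBRB; options L={ 0,1/2,5/8,41/64,165/256 } R={ 83/128,21/32,11/16,3/4,1 } gives 331/512
step 11: add Red to get BRBRBRRBRBR; options L={ 0,1/2,5/8,41/64,165/256 } R={ 331/512,83/128,21/32,11/16,3/4,1 } gives 661/1024
step 12: add Red to get BRBRBRRBRBRR; options L={ 0,1/2,5/8,41/64,165/256 } R={ 661/1024,331/512,83/128,21/32,11/16,3/4,1 } gives 1321/2048
step 13: add Red to get BRBRBRRBRBRRR; options L={ 0,1/2,5/8,41/64,165/256 } R={ 1321/2048,661/1024,331/512,83/128,21/32,11/16,3/4,1 } gives 2641/4096
step 14: add Blue to get BRBRBRRBRBRRRB; options L={ 0,1/2,5/8,41/64,165/256,2641/4096 } R={ 1321/2048,661/1024,331/512,83/128,21/32,11/16,3/4,1 } gives 5283/8192
step 15: add Blue to get BRBRBRRBRBRRRBB; options L={ 0,1/2,5/8,41/64,165/256,2641/4096,5283/8192 } R={ 1321/2048,661/1024,331/512,83/128,21/32,11/16,3/4,1 } gives 10567/16384

10567/16384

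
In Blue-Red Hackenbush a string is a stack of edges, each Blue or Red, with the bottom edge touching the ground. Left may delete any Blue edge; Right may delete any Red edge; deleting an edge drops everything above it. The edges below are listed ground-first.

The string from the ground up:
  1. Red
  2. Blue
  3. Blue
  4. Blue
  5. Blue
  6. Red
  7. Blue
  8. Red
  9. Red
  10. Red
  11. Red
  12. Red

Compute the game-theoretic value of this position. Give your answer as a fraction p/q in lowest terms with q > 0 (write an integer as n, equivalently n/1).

Build g(s[:k]) for k = 1..12, string s = Red Blue Blue Blue Blue Red Blue Red Red Red Red Red.
step 1: add Red to get R; options L={ none } R={ 0 } => -1
step 2: add Blue to get RB; options L={ -1 } R={ 0 } => -1/2
step 3: add Blue to get RBB; options L={ -1; -1/2 } R={ 0 } => -1/4
step 4: add Blue to get RBBB; options L={ -1; -1/2; -1/4 } R={ 0 } => -1/8
step 5: add Blue to get RBBBB; options L={ -1; -1/2; -1/4; -1/8 } R={ 0 } => -1/16
step 6: add Red to get RBBBBR; options L={ -1; -1/2; -1/4; -1/8 } R={ -1/16; 0 } => -3/32
step 7: add Blue to get RBBBBRB; options L={ -1; -1/2; -1/4; -1/8; -3/32 } R={ -1/16; 0 } => -5/64
step 8: add Red to get RBBBBRBR; options L={ -1; -1/2; -1/4; -1/8; -3/32 } R={ -5/64; -1/16; 0 } => -11/128
step 9: add Red to get RBBBBRBRR; options L={ -1; -1/2; -1/4; -1/8; -3/32 } R={ -11/128; -5/64; -1/16; 0 } => -23/256
step 10: add Red to get RBBBBRBRRR; options L={ -1; -1/2; -1/4; -1/8; -3/32 } R={ -23/256; -11/128; -5/64; -1/16; 0 } => -47/512
step 11: add Red to get RBBBBRBRRRR; options L={ -1; -1/2; -1/4; -1/8; -3/32 } R={ -47/512; -23/256; -11/128; -5/64; -1/16; 0 } => -95/1024
step 12: add Red to get RBBBBRBRRRRR; options L={ -1; -1/2; -1/4; -1/8; -3/32 } R={ -95/1024; -47/512; -23/256; -11/128; -5/64; -1/16; 0 } => -191/2048

-191/2048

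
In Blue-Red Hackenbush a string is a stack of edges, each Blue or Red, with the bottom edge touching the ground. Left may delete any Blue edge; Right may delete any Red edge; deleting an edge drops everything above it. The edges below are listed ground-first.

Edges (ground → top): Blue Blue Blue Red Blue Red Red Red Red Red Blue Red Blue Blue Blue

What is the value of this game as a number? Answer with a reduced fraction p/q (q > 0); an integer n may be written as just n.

step 1: add Blue to get B; options L={ 0 } R={ · } => 1
step 2: add Blue to get BB; options L={ 0,1 } R={ · } => 2
step 3: add Blue to get BBB; options L={ 0,1,2 } R={ · } => 3
step 4: add Red to get BBBR; options L={ 0,1,2 } R={ 3 } => 5/2
step 5: add Blue to get BBBRB; options L={ 0,1,2,5/2 } R={ 3 } => 11/4
step 6: add Red to get BBBRBR; options L={ 0,1,2,5/2 } R={ 11/4,3 } => 21/8
step 7: add Red to get BBBRBRR; options L={ 0,1,2,5/2 } R={ 21/8,11/4,3 } => 41/16
step 8: add Red to get BBBRBRRR; options L={ 0,1,2,5/2 } R={ 41/16,21/8,11/4,3 } => 81/32
step 9: add Red to get BBBRBRRRR; options L={ 0,1,2,5/2 } R={ 81/32,41/16,21/8,11/4,3 } => 161/64
step 10: add Red to get BBBRBRRRRR; options L={ 0,1,2,5/2 } R={ 161/64,81/32,41/16,21/8,11/4,3 } => 321/128
step 11: add Blue to get BBBRBRRRRRB; options L={ 0,1,2,5/2,321/128 } R={ 161/64,81/32,41/16,21/8,11/4,3 } => 643/256
step 12: add Red to get BBBRBRRRRRBR; options L={ 0,1,2,5/2,321/128 } R={ 643/256,161/64,81/32,41/16,21/8,11/4,3 } => 1285/512
step 13: add Blue to get BBBRBRRRRRBRB; options L={ 0,1,2,5/2,321/128,1285/512 } R={ 643/256,161/64,81/32,41/16,21/8,11/4,3 } => 2571/1024
step 14: add Blue to get BBBRBRRRRRBRBB; options L={ 0,1,2,5/2,321/128,1285/512,2571/1024 } R={ 643/256,161/64,81/32,41/16,21/8,11/4,3 } => 5143/2048
step 15: add Blue to get BBBRBRRRRRBRBBB; options L={ 0,1,2,5/2,321/128,1285/512,2571/1024,5143/2048 } R={ 643/256,161/64,81/32,41/16,21/8,11/4,3 } => 10287/4096

10287/4096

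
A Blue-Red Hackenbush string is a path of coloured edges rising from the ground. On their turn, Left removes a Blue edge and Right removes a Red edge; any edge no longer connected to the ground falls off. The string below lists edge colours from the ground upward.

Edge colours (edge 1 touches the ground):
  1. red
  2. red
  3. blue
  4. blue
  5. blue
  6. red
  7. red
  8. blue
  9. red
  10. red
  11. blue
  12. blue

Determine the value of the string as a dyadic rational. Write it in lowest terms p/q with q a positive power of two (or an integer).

val(r) = { (no moves) | 0 } = -1
val(rr) = { (no moves) | -1 0 } = -2
val(rrb) = { -2 | -1 0 } = -3/2
val(rrbb) = { -2 -3/2 | -1 0 } = -5/4
val(rrbbb) = { -2 -3/2 -5/4 | -1 0 } = -9/8
val(rrbbbr) = { -2 -3/2 -5/4 | -9/8 -1 0 } = -19/16
val(rrbbbrr) = { -2 -3/2 -5/4 | -19/16 -9/8 -1 0 } = -39/32
val(rrbbbrrb) = { -2 -3/2 -5/4 -39/32 | -19/16 -9/8 -1 0 } = -77/64
val(rrbbbrrbr) = { -2 -3/2 -5/4 -39/32 | -77/64 -19/16 -9/8 -1 0 } = -155/128
val(rrbbbrrbrr) = { -2 -3/2 -5/4 -39/32 | -155/128 -77/64 -19/16 -9/8 -1 0 } = -311/256
val(rrbbbrrbrrb) = { -2 -3/2 -5/4 -39/32 -311/256 | -155/128 -77/64 -19/16 -9/8 -1 0 } = -621/512
val(rrbbbrrbrrbb) = { -2 -3/2 -5/4 -39/32 -311/256 -621/512 | -155/128 -77/64 -19/16 -9/8 -1 0 } = -1241/1024

-1241/1024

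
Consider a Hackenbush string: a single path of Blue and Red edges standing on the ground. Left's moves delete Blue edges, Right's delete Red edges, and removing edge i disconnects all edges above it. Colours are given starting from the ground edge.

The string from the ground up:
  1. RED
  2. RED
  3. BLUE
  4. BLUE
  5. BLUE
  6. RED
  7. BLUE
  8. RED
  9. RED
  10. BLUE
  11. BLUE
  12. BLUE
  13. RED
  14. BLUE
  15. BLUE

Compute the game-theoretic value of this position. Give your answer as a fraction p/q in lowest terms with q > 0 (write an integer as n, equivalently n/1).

-9609/8192

Prefix values for RED RED BLUE BLUE BLUE RED BLUE RED RED BLUE BLUE BLUE RED BLUE BLUE via {L|R} + simplicity:
val_1 [R]  L=[·]  R=[0]  — -1
val_2 [RR]  L=[·]  R=[-1, 0]  — -2
val_3 [RRB]  L=[-2]  R=[-1, 0]  — -3/2
val_4 [RRBB]  L=[-2, -3/2]  R=[-1, 0]  — -5/4
val_5 [RRBBB]  L=[-2, -3/2, -5/4]  R=[-1, 0]  — -9/8
val_6 [RRBBBR]  L=[-2, -3/2, -5/4]  R=[-9/8, -1, 0]  — -19/16
val_7 [RRBBBRB]  L=[-2, -3/2, -5/4, -19/16]  R=[-9/8, -1, 0]  — -37/32
val_8 [RRBBBRBR]  L=[-2, -3/2, -5/4, -19/16]  R=[-37/32, -9/8, -1, 0]  — -75/64
val_9 [RRBBBRBRR]  L=[-2, -3/2, -5/4, -19/16]  R=[-75/64, -37/32, -9/8, -1, 0]  — -151/128
val_10 [RRBBBRBRRB]  L=[-2, -3/2, -5/4, -19/16, -151/128]  R=[-75/64, -37/32, -9/8, -1, 0]  — -301/256
val_11 [RRBBBRBRRBB]  L=[-2, -3/2, -5/4, -19/16, -151/128, -301/256]  R=[-75/64, -37/32, -9/8, -1, 0]  — -601/512
val_12 [RRBBBRBRRBBB]  L=[-2, -3/2, -5/4, -19/16, -151/128, -301/256, -601/512]  R=[-75/64, -37/32, -9/8, -1, 0]  — -1201/1024
val_13 [RRBBBRBRRBBBR]  L=[-2, -3/2, -5/4, -19/16, -151/128, -301/256, -601/512]  R=[-1201/1024, -75/64, -37/32, -9/8, -1, 0]  — -2403/2048
val_14 [RRBBBRBRRBBBRB]  L=[-2, -3/2, -5/4, -19/16, -151/128, -301/256, -601/512, -2403/2048]  R=[-1201/1024, -75/64, -37/32, -9/8, -1, 0]  — -4805/4096
val_15 [RRBBBRBRRBBBRBB]  L=[-2, -3/2, -5/4, -19/16, -151/128, -301/256, -601/512, -2403/2048, -4805/4096]  R=[-1201/1024, -75/64, -37/32, -9/8, -1, 0]  — -9609/8192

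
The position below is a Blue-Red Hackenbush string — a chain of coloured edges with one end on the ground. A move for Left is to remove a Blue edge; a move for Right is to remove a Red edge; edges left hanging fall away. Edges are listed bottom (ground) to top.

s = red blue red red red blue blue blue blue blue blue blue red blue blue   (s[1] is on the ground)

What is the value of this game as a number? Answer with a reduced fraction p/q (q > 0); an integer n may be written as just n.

-14345/16384

Build val(s[:k]) for k = 1..15, string s = red blue red red red blue blue blue blue blue blue blue red blue blue.
val_1 [r]  L=[·]  R=[0]  -> -1
val_2 [rb]  L=[-1]  R=[0]  -> -1/2
val_3 [rbr]  L=[-1]  R=[-1/2,0]  -> -3/4
val_4 [rbrr]  L=[-1]  R=[-3/4,-1/2,0]  -> -7/8
val_5 [rbrrr]  L=[-1]  R=[-7/8,-3/4,-1/2,0]  -> -15/16
val_6 [rbrrrb]  L=[-1,-15/16]  R=[-7/8,-3/4,-1/2,0]  -> -29/32
val_7 [rbrrrbb]  L=[-1,-15/16,-29/32]  R=[-7/8,-3/4,-1/2,0]  -> -57/64
val_8 [rbrrrbbb]  L=[-1,-15/16,-29/32,-57/64]  R=[-7/8,-3/4,-1/2,0]  -> -113/128
val_9 [rbrrrbbbb]  L=[-1,-15/16,-29/32,-57/64,-113/128]  R=[-7/8,-3/4,-1/2,0]  -> -225/256
val_10 [rbrrrbbbbb]  L=[-1,-15/16,-29/32,-57/64,-113/128,-225/256]  R=[-7/8,-3/4,-1/2,0]  -> -449/512
val_11 [rbrrrbbbbbb]  L=[-1,-15/16,-29/32,-57/64,-113/128,-225/256,-449/512]  R=[-7/8,-3/4,-1/2,0]  -> -897/1024
val_12 [rbrrrbbbbbbb]  L=[-1,-15/16,-29/32,-57/64,-113/128,-225/256,-449/512,-897/1024]  R=[-7/8,-3/4,-1/2,0]  -> -1793/2048
val_13 [rbrrrbbbbbbbr]  L=[-1,-15/16,-29/32,-57/64,-113/128,-225/256,-449/512,-897/1024]  R=[-1793/2048,-7/8,-3/4,-1/2,0]  -> -3587/4096
val_14 [rbrrrbbbbbbbrb]  L=[-1,-15/16,-29/32,-57/64,-113/128,-225/256,-449/512,-897/1024,-3587/4096]  R=[-1793/2048,-7/8,-3/4,-1/2,0]  -> -7173/8192
val_15 [rbrrrbbbbbbbrbb]  L=[-1,-15/16,-29/32,-57/64,-113/128,-225/256,-449/512,-897/1024,-3587/4096,-7173/8192]  R=[-1793/2048,-7/8,-3/4,-1/2,0]  -> -14345/16384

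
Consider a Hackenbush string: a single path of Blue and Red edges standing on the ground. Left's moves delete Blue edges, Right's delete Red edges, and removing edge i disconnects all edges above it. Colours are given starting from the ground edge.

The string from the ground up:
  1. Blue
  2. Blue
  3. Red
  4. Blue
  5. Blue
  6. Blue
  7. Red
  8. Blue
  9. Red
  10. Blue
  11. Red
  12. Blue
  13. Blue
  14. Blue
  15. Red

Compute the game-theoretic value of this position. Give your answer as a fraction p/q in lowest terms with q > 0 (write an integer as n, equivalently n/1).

step 1: add Blue to get B; options L={ 0 } R={ · } ⇒ 1
step 2: add Blue to get BB; options L={ 0 1 } R={ · } ⇒ 2
step 3: add Red to get BBR; options L={ 0 1 } R={ 2 } ⇒ 3/2
step 4: add Blue to get BBRB; options L={ 0 1 3/2 } R={ 2 } ⇒ 7/4
step 5: add Blue to get BBRBB; options L={ 0 1 3/2 7/4 } R={ 2 } ⇒ 15/8
step 6: add Blue to get BBRBBB; options L={ 0 1 3/2 7/4 15/8 } R={ 2 } ⇒ 31/16
step 7: add Red to get BBRBBBR; options L={ 0 1 3/2 7/4 15/8 } R={ 31/16 2 } ⇒ 61/32
step 8: add Blue to get BBRBBBRB; options L={ 0 1 3/2 7/4 15/8 61/32 } R={ 31/16 2 } ⇒ 123/64
step 9: add Red to get BBRBBBRBR; options L={ 0 1 3/2 7/4 15/8 61/32 } R={ 123/64 31/16 2 } ⇒ 245/128
step 10: add Blue to get BBRBBBRBRB; options L={ 0 1 3/2 7/4 15/8 61/32 245/128 } R={ 123/64 31/16 2 } ⇒ 491/256
step 11: add Red to get BBRBBBRBRBR; options L={ 0 1 3/2 7/4 15/8 61/32 245/128 } R={ 491/256 123/64 31/16 2 } ⇒ 981/512
step 12: add Blue to get BBRBBBRBRBRB; options L={ 0 1 3/2 7/4 15/8 61/32 245/128 981/512 } R={ 491/256 123/64 31/16 2 } ⇒ 1963/1024
step 13: add Blue to get BBRBBBRBRBRBB; options L={ 0 1 3/2 7/4 15/8 61/32 245/128 981/512 1963/1024 } R={ 491/256 123/64 31/16 2 } ⇒ 3927/2048
step 14: add Blue to get BBRBBBRBRBRBBB; options L={ 0 1 3/2 7/4 15/8 61/32 245/128 981/512 1963/1024 3927/2048 } R={ 491/256 123/64 31/16 2 } ⇒ 7855/4096
step 15: add Red to get BBRBBBRBRBRBBBR; options L={ 0 1 3/2 7/4 15/8 61/32 245/128 981/512 1963/1024 3927/2048 } R={ 7855/4096 491/256 123/64 31/16 2 } ⇒ 15709/8192

15709/8192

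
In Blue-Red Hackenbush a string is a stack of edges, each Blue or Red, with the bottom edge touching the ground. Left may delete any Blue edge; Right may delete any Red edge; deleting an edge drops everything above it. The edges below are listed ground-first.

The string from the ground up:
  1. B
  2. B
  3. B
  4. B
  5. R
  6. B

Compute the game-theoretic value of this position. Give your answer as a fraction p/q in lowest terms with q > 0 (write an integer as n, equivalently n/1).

B: Left { 0 }, Right { — } ⇒ simplest 1
BB: Left { 0, 1 }, Right { — } ⇒ simplest 2
BBB: Left { 0, 1, 2 }, Right { — } ⇒ simplest 3
BBBB: Left { 0, 1, 2, 3 }, Right { — } ⇒ simplest 4
BBBBR: Left { 0, 1, 2, 3 }, Right { 4 } ⇒ simplest 7/2
BBBBRB: Left { 0, 1, 2, 3, 7/2 }, Right { 4 } ⇒ simplest 15/4

15/4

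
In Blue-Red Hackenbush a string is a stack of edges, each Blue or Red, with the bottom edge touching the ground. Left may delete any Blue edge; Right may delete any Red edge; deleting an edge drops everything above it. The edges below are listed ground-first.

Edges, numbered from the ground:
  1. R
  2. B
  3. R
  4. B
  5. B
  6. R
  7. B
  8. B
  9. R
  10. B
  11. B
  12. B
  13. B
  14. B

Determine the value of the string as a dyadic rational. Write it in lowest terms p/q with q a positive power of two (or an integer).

Recurse on prefixes of the 14-edge string R B R B B R B B R B B B B B:
R: Left { (no moves) }, Right { 0 } gives simplest -1
RB: Left { -1 }, Right { 0 } gives simplest -1/2
RBR: Left { -1 }, Right { -1/2,0 } gives simplest -3/4
RBRB: Left { -1,-3/4 }, Right { -1/2,0 } gives simplest -5/8
RBRBB: Left { -1,-3/4,-5/8 }, Right { -1/2,0 } gives simplest -9/16
RBRBBR: Left { -1,-3/4,-5/8 }, Right { -9/16,-1/2,0 } gives simplest -19/32
RBRBBRB: Left { -1,-3/4,-5/8,-19/32 }, Right { -9/16,-1/2,0 } gives simplest -37/64
RBRBBRBB: Left { -1,-3/4,-5/8,-19/32,-37/64 }, Right { -9/16,-1/2,0 } gives simplest -73/128
RBRBBRBBR: Left { -1,-3/4,-5/8,-19/32,-37/64 }, Right { -73/128,-9/16,-1/2,0 } gives simplest -147/256
RBRBBRBBRB: Left { -1,-3/4,-5/8,-19/32,-37/64,-147/256 }, Right { -73/128,-9/16,-1/2,0 } gives simplest -293/512
RBRBBRBBRBB: Left { -1,-3/4,-5/8,-19/32,-37/64,-147/256,-293/512 }, Right { -73/128,-9/16,-1/2,0 } gives simplest -585/1024
RBRBBRBBRBBB: Left { -1,-3/4,-5/8,-19/32,-37/64,-147/256,-293/512,-585/1024 }, Right { -73/128,-9/16,-1/2,0 } gives simplest -1169/2048
RBRBBRBBRBBBB: Left { -1,-3/4,-5/8,-19/32,-37/64,-147/256,-293/512,-585/1024,-1169/2048 }, Right { -73/128,-9/16,-1/2,0 } gives simplest -2337/4096
RBRBBRBBRBBBBB: Left { -1,-3/4,-5/8,-19/32,-37/64,-147/256,-293/512,-585/1024,-1169/2048,-2337/4096 }, Right { -73/128,-9/16,-1/2,0 } gives simplest -4673/8192

-4673/8192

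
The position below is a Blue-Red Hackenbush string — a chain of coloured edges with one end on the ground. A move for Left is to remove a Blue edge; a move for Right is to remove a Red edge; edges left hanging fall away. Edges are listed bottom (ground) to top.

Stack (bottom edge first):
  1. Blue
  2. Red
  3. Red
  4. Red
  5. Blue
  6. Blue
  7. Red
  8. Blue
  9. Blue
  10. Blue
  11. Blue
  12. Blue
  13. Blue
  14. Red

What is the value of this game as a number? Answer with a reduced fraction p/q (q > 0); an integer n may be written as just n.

1789/8192

Prefix values for Blue Red Red Red Blue Blue Red Blue Blue Blue Blue Blue Blue Red via {L|R} + simplicity:
step 1: add Blue to get B; options L={ 0 } R={ (no moves) } so 1
step 2: add Red to get BR; options L={ 0 } R={ 1 } so 1/2
step 3: add Red to get BRR; options L={ 0 } R={ 1/2,1 } so 1/4
step 4: add Red to get BRRR; options L={ 0 } R={ 1/4,1/2,1 } so 1/8
step 5: add Blue to get BRRRB; options L={ 0,1/8 } R={ 1/4,1/2,1 } so 3/16
step 6: add Blue to get BRRRBB; options L={ 0,1/8,3/16 } R={ 1/4,1/2,1 } so 7/32
step 7: add Red to get BRRRBBR; options L={ 0,1/8,3/16 } R={ 7/32,1/4,1/2,1 } so 13/64
step 8: add Blue to get BRRRBBRB; options L={ 0,1/8,3/16,13/64 } R={ 7/32,1/4,1/2,1 } so 27/128
step 9: add Blue to get BRRRBBRBB; options L={ 0,1/8,3/16,13/64,27/128 } R={ 7/32,1/4,1/2,1 } so 55/256
step 10: add Blue to get BRRRBBRBBB; options L={ 0,1/8,3/16,13/64,27/128,55/256 } R={ 7/32,1/4,1/2,1 } so 111/512
step 11: add Blue to get BRRRBBRBBBB; options L={ 0,1/8,3/16,13/64,27/128,55/256,111/512 } R={ 7/32,1/4,1/2,1 } so 223/1024
step 12: add Blue to get BRRRBBRBBBBB; options L={ 0,1/8,3/16,13/64,27/128,55/256,111/512,223/1024 } R={ 7/32,1/4,1/2,1 } so 447/2048
step 13: add Blue to get BRRRBBRBBBBBB; options L={ 0,1/8,3/16,13/64,27/128,55/256,111/512,223/1024,447/2048 } R={ 7/32,1/4,1/2,1 } so 895/4096
step 14: add Red to get BRRRBBRBBBBBBR; options L={ 0,1/8,3/16,13/64,27/128,55/256,111/512,223/1024,447/2048 } R={ 895/4096,7/32,1/4,1/2,1 } so 1789/8192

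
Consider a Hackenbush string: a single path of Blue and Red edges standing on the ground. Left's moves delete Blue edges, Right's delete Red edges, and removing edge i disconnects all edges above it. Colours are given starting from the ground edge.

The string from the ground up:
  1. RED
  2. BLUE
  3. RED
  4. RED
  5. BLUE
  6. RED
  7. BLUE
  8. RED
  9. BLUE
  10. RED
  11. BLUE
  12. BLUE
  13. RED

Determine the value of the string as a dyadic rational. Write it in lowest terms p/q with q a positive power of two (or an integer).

g_1 [R]  L=[∅]  R=[0]  so -1
g_2 [RB]  L=[-1]  R=[0]  so -1/2
g_3 [RBR]  L=[-1]  R=[-1/2 0]  so -3/4
g_4 [RBRR]  L=[-1]  R=[-3/4 -1/2 0]  so -7/8
g_5 [RBRRB]  L=[-1 -7/8]  R=[-3/4 -1/2 0]  so -13/16
g_6 [RBRRBR]  L=[-1 -7/8]  R=[-13/16 -3/4 -1/2 0]  so -27/32
g_7 [RBRRBRB]  L=[-1 -7/8 -27/32]  R=[-13/16 -3/4 -1/2 0]  so -53/64
g_8 [RBRRBRBR]  L=[-1 -7/8 -27/32]  R=[-53/64 -13/16 -3/4 -1/2 0]  so -107/128
g_9 [RBRRBRBRB]  L=[-1 -7/8 -27/32 -107/128]  R=[-53/64 -13/16 -3/4 -1/2 0]  so -213/256
g_10 [RBRRBRBRBR]  L=[-1 -7/8 -27/32 -107/128]  R=[-213/256 -53/64 -13/16 -3/4 -1/2 0]  so -427/512
g_11 [RBRRBRBRBRB]  L=[-1 -7/8 -27/32 -107/128 -427/512]  R=[-213/256 -53/64 -13/16 -3/4 -1/2 0]  so -853/1024
g_12 [RBRRBRBRBRBB]  L=[-1 -7/8 -27/32 -107/128 -427/512 -853/1024]  R=[-213/256 -53/64 -13/16 -3/4 -1/2 0]  so -1705/2048
g_13 [RBRRBRBRBRBBR]  L=[-1 -7/8 -27/32 -107/128 -427/512 -853/1024]  R=[-1705/2048 -213/256 -53/64 -13/16 -3/4 -1/2 0]  so -3411/4096

-3411/4096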